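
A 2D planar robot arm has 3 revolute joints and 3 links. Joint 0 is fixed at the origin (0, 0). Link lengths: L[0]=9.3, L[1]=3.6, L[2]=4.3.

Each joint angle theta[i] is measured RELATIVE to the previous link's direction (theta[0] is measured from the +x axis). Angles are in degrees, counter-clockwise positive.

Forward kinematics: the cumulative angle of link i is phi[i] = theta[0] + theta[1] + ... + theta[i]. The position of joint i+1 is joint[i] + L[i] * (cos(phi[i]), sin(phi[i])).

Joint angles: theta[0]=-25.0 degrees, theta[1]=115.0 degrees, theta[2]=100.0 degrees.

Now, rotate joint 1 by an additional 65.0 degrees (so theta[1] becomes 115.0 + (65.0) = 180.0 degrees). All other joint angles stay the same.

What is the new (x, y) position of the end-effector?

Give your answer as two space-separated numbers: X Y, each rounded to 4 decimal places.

joint[0] = (0.0000, 0.0000)  (base)
link 0: phi[0] = -25 = -25 deg
  cos(-25 deg) = 0.9063, sin(-25 deg) = -0.4226
  joint[1] = (0.0000, 0.0000) + 9.3 * (0.9063, -0.4226) = (0.0000 + 8.4287, 0.0000 + -3.9303) = (8.4287, -3.9303)
link 1: phi[1] = -25 + 180 = 155 deg
  cos(155 deg) = -0.9063, sin(155 deg) = 0.4226
  joint[2] = (8.4287, -3.9303) + 3.6 * (-0.9063, 0.4226) = (8.4287 + -3.2627, -3.9303 + 1.5214) = (5.1660, -2.4089)
link 2: phi[2] = -25 + 180 + 100 = 255 deg
  cos(255 deg) = -0.2588, sin(255 deg) = -0.9659
  joint[3] = (5.1660, -2.4089) + 4.3 * (-0.2588, -0.9659) = (5.1660 + -1.1129, -2.4089 + -4.1535) = (4.0530, -6.5624)
End effector: (4.0530, -6.5624)

Answer: 4.0530 -6.5624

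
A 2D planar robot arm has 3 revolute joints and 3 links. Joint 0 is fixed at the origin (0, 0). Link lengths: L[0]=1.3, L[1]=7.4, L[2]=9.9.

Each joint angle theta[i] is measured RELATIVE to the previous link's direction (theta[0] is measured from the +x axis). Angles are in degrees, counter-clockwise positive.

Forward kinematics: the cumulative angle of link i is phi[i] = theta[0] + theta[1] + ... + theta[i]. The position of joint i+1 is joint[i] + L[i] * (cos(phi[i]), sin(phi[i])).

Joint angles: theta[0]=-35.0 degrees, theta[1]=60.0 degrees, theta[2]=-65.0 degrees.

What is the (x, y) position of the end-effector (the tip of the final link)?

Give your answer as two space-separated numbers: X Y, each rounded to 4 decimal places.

Answer: 15.3554 -3.9819

Derivation:
joint[0] = (0.0000, 0.0000)  (base)
link 0: phi[0] = -35 = -35 deg
  cos(-35 deg) = 0.8192, sin(-35 deg) = -0.5736
  joint[1] = (0.0000, 0.0000) + 1.3 * (0.8192, -0.5736) = (0.0000 + 1.0649, 0.0000 + -0.7456) = (1.0649, -0.7456)
link 1: phi[1] = -35 + 60 = 25 deg
  cos(25 deg) = 0.9063, sin(25 deg) = 0.4226
  joint[2] = (1.0649, -0.7456) + 7.4 * (0.9063, 0.4226) = (1.0649 + 6.7067, -0.7456 + 3.1274) = (7.7716, 2.3817)
link 2: phi[2] = -35 + 60 + -65 = -40 deg
  cos(-40 deg) = 0.7660, sin(-40 deg) = -0.6428
  joint[3] = (7.7716, 2.3817) + 9.9 * (0.7660, -0.6428) = (7.7716 + 7.5838, 2.3817 + -6.3636) = (15.3554, -3.9819)
End effector: (15.3554, -3.9819)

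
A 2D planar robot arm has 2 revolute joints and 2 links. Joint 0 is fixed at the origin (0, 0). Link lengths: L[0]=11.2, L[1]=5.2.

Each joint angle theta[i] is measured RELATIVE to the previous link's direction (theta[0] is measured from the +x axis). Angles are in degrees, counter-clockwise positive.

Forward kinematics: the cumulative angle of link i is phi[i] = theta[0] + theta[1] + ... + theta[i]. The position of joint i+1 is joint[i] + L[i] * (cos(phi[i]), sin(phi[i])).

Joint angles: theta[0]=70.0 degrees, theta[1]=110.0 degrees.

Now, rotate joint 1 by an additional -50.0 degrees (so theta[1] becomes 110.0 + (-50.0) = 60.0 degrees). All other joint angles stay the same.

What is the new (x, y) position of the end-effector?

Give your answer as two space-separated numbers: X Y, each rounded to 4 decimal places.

joint[0] = (0.0000, 0.0000)  (base)
link 0: phi[0] = 70 = 70 deg
  cos(70 deg) = 0.3420, sin(70 deg) = 0.9397
  joint[1] = (0.0000, 0.0000) + 11.2 * (0.3420, 0.9397) = (0.0000 + 3.8306, 0.0000 + 10.5246) = (3.8306, 10.5246)
link 1: phi[1] = 70 + 60 = 130 deg
  cos(130 deg) = -0.6428, sin(130 deg) = 0.7660
  joint[2] = (3.8306, 10.5246) + 5.2 * (-0.6428, 0.7660) = (3.8306 + -3.3425, 10.5246 + 3.9834) = (0.4881, 14.5080)
End effector: (0.4881, 14.5080)

Answer: 0.4881 14.5080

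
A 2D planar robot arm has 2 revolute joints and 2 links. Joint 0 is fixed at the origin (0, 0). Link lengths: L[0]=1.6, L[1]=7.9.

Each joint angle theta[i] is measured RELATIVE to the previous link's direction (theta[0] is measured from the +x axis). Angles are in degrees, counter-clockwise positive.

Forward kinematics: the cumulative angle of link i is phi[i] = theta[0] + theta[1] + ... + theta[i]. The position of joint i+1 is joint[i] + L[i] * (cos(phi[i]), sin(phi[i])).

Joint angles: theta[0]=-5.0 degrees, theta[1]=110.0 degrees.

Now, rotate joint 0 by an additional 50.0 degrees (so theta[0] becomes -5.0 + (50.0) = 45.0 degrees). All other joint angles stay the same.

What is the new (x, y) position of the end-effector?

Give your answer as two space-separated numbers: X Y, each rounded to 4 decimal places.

Answer: -6.0285 4.4701

Derivation:
joint[0] = (0.0000, 0.0000)  (base)
link 0: phi[0] = 45 = 45 deg
  cos(45 deg) = 0.7071, sin(45 deg) = 0.7071
  joint[1] = (0.0000, 0.0000) + 1.6 * (0.7071, 0.7071) = (0.0000 + 1.1314, 0.0000 + 1.1314) = (1.1314, 1.1314)
link 1: phi[1] = 45 + 110 = 155 deg
  cos(155 deg) = -0.9063, sin(155 deg) = 0.4226
  joint[2] = (1.1314, 1.1314) + 7.9 * (-0.9063, 0.4226) = (1.1314 + -7.1598, 1.1314 + 3.3387) = (-6.0285, 4.4701)
End effector: (-6.0285, 4.4701)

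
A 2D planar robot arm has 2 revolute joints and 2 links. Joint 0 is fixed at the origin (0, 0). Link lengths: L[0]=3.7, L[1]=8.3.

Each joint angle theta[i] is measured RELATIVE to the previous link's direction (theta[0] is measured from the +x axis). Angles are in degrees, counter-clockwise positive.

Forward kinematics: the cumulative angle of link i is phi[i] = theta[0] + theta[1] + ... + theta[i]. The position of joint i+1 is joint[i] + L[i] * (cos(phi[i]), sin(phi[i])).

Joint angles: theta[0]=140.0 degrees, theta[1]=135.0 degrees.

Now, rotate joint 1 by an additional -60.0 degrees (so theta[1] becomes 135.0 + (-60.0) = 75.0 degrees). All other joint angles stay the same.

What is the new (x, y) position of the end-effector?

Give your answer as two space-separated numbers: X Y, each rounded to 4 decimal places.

Answer: -9.6333 -2.3824

Derivation:
joint[0] = (0.0000, 0.0000)  (base)
link 0: phi[0] = 140 = 140 deg
  cos(140 deg) = -0.7660, sin(140 deg) = 0.6428
  joint[1] = (0.0000, 0.0000) + 3.7 * (-0.7660, 0.6428) = (0.0000 + -2.8344, 0.0000 + 2.3783) = (-2.8344, 2.3783)
link 1: phi[1] = 140 + 75 = 215 deg
  cos(215 deg) = -0.8192, sin(215 deg) = -0.5736
  joint[2] = (-2.8344, 2.3783) + 8.3 * (-0.8192, -0.5736) = (-2.8344 + -6.7990, 2.3783 + -4.7607) = (-9.6333, -2.3824)
End effector: (-9.6333, -2.3824)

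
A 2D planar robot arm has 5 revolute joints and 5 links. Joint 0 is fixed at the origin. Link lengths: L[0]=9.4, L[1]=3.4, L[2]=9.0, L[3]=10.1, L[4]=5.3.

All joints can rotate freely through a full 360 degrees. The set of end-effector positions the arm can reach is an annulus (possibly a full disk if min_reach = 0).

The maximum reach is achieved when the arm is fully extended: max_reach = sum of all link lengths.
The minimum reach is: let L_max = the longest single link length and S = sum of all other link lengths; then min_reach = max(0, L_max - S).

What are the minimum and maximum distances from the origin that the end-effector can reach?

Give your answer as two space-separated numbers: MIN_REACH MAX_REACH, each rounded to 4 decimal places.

Link lengths: [9.4, 3.4, 9.0, 10.1, 5.3]
max_reach = 9.4 + 3.4 + 9 + 10.1 + 5.3 = 37.2
L_max = max([9.4, 3.4, 9.0, 10.1, 5.3]) = 10.1
S (sum of others) = 37.2 - 10.1 = 27.1
min_reach = max(0, 10.1 - 27.1) = max(0, -17) = 0

Answer: 0.0000 37.2000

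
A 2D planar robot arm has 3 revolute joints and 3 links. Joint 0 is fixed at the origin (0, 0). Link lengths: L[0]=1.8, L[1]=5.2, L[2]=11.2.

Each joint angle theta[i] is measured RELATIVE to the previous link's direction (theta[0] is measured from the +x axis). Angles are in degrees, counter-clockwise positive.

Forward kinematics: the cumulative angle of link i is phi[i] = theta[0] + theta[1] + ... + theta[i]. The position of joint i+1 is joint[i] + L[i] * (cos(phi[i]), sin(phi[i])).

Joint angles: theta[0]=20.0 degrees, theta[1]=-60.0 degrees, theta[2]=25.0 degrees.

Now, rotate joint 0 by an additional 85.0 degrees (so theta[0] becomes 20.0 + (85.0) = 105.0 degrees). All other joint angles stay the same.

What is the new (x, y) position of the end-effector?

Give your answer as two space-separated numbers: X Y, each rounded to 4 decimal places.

Answer: 7.0417 15.9402

Derivation:
joint[0] = (0.0000, 0.0000)  (base)
link 0: phi[0] = 105 = 105 deg
  cos(105 deg) = -0.2588, sin(105 deg) = 0.9659
  joint[1] = (0.0000, 0.0000) + 1.8 * (-0.2588, 0.9659) = (0.0000 + -0.4659, 0.0000 + 1.7387) = (-0.4659, 1.7387)
link 1: phi[1] = 105 + -60 = 45 deg
  cos(45 deg) = 0.7071, sin(45 deg) = 0.7071
  joint[2] = (-0.4659, 1.7387) + 5.2 * (0.7071, 0.7071) = (-0.4659 + 3.6770, 1.7387 + 3.6770) = (3.2111, 5.4156)
link 2: phi[2] = 105 + -60 + 25 = 70 deg
  cos(70 deg) = 0.3420, sin(70 deg) = 0.9397
  joint[3] = (3.2111, 5.4156) + 11.2 * (0.3420, 0.9397) = (3.2111 + 3.8306, 5.4156 + 10.5246) = (7.0417, 15.9402)
End effector: (7.0417, 15.9402)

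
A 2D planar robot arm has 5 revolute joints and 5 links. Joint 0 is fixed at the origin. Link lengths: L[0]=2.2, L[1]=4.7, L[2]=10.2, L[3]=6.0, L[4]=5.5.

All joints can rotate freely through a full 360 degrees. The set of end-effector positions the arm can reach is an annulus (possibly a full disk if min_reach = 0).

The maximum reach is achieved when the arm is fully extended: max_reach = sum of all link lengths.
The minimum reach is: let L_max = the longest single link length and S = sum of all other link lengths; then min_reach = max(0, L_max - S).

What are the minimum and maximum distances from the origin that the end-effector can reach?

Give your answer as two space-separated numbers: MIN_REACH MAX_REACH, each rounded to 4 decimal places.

Answer: 0.0000 28.6000

Derivation:
Link lengths: [2.2, 4.7, 10.2, 6.0, 5.5]
max_reach = 2.2 + 4.7 + 10.2 + 6 + 5.5 = 28.6
L_max = max([2.2, 4.7, 10.2, 6.0, 5.5]) = 10.2
S (sum of others) = 28.6 - 10.2 = 18.4
min_reach = max(0, 10.2 - 18.4) = max(0, -8.2) = 0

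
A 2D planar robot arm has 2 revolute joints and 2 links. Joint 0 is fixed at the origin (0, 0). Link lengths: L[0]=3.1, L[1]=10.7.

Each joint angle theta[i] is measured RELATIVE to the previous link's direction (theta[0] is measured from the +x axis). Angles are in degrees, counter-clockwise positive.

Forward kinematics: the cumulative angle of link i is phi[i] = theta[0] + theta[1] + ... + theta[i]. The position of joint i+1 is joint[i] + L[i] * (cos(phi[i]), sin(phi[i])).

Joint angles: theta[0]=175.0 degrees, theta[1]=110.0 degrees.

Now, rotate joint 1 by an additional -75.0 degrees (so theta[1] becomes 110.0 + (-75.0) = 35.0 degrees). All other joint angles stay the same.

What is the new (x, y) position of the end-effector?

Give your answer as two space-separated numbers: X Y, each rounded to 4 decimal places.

joint[0] = (0.0000, 0.0000)  (base)
link 0: phi[0] = 175 = 175 deg
  cos(175 deg) = -0.9962, sin(175 deg) = 0.0872
  joint[1] = (0.0000, 0.0000) + 3.1 * (-0.9962, 0.0872) = (0.0000 + -3.0882, 0.0000 + 0.2702) = (-3.0882, 0.2702)
link 1: phi[1] = 175 + 35 = 210 deg
  cos(210 deg) = -0.8660, sin(210 deg) = -0.5000
  joint[2] = (-3.0882, 0.2702) + 10.7 * (-0.8660, -0.5000) = (-3.0882 + -9.2665, 0.2702 + -5.3500) = (-12.3547, -5.0798)
End effector: (-12.3547, -5.0798)

Answer: -12.3547 -5.0798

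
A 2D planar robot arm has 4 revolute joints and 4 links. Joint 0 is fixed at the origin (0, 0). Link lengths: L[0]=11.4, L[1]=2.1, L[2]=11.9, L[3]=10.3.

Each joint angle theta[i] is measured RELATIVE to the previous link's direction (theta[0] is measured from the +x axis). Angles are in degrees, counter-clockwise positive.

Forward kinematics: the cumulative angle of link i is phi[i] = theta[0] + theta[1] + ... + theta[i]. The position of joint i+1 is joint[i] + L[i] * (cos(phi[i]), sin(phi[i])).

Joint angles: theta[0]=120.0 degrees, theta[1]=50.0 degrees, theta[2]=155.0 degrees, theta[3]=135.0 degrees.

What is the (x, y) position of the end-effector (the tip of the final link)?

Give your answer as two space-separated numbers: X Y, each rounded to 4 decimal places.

Answer: 0.1912 13.5553

Derivation:
joint[0] = (0.0000, 0.0000)  (base)
link 0: phi[0] = 120 = 120 deg
  cos(120 deg) = -0.5000, sin(120 deg) = 0.8660
  joint[1] = (0.0000, 0.0000) + 11.4 * (-0.5000, 0.8660) = (0.0000 + -5.7000, 0.0000 + 9.8727) = (-5.7000, 9.8727)
link 1: phi[1] = 120 + 50 = 170 deg
  cos(170 deg) = -0.9848, sin(170 deg) = 0.1736
  joint[2] = (-5.7000, 9.8727) + 2.1 * (-0.9848, 0.1736) = (-5.7000 + -2.0681, 9.8727 + 0.3647) = (-7.7681, 10.2374)
link 2: phi[2] = 120 + 50 + 155 = 325 deg
  cos(325 deg) = 0.8192, sin(325 deg) = -0.5736
  joint[3] = (-7.7681, 10.2374) + 11.9 * (0.8192, -0.5736) = (-7.7681 + 9.7479, 10.2374 + -6.8256) = (1.9798, 3.4118)
link 3: phi[3] = 120 + 50 + 155 + 135 = 460 deg
  cos(460 deg) = -0.1736, sin(460 deg) = 0.9848
  joint[4] = (1.9798, 3.4118) + 10.3 * (-0.1736, 0.9848) = (1.9798 + -1.7886, 3.4118 + 10.1435) = (0.1912, 13.5553)
End effector: (0.1912, 13.5553)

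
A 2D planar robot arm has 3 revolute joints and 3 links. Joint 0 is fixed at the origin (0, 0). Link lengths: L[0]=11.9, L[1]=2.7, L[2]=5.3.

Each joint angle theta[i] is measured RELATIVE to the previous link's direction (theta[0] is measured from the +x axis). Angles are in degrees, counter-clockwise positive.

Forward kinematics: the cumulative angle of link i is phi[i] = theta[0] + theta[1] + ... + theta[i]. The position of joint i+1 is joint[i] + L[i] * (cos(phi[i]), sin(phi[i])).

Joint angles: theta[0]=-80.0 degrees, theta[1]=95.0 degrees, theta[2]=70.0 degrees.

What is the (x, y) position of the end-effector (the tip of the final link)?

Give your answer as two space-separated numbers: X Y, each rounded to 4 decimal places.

joint[0] = (0.0000, 0.0000)  (base)
link 0: phi[0] = -80 = -80 deg
  cos(-80 deg) = 0.1736, sin(-80 deg) = -0.9848
  joint[1] = (0.0000, 0.0000) + 11.9 * (0.1736, -0.9848) = (0.0000 + 2.0664, 0.0000 + -11.7192) = (2.0664, -11.7192)
link 1: phi[1] = -80 + 95 = 15 deg
  cos(15 deg) = 0.9659, sin(15 deg) = 0.2588
  joint[2] = (2.0664, -11.7192) + 2.7 * (0.9659, 0.2588) = (2.0664 + 2.6080, -11.7192 + 0.6988) = (4.6744, -11.0204)
link 2: phi[2] = -80 + 95 + 70 = 85 deg
  cos(85 deg) = 0.0872, sin(85 deg) = 0.9962
  joint[3] = (4.6744, -11.0204) + 5.3 * (0.0872, 0.9962) = (4.6744 + 0.4619, -11.0204 + 5.2798) = (5.1363, -5.7406)
End effector: (5.1363, -5.7406)

Answer: 5.1363 -5.7406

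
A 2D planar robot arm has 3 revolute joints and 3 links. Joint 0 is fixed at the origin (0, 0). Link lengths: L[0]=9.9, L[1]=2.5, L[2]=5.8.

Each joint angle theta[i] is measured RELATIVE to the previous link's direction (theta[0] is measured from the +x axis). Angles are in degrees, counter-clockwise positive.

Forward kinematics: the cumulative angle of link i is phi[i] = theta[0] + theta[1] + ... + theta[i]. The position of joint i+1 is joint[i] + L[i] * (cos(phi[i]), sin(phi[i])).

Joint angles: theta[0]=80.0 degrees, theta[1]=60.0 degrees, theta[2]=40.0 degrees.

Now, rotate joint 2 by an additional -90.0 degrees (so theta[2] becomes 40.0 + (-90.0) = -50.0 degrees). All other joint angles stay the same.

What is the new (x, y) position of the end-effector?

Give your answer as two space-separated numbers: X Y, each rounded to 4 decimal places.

Answer: -0.1960 17.1566

Derivation:
joint[0] = (0.0000, 0.0000)  (base)
link 0: phi[0] = 80 = 80 deg
  cos(80 deg) = 0.1736, sin(80 deg) = 0.9848
  joint[1] = (0.0000, 0.0000) + 9.9 * (0.1736, 0.9848) = (0.0000 + 1.7191, 0.0000 + 9.7496) = (1.7191, 9.7496)
link 1: phi[1] = 80 + 60 = 140 deg
  cos(140 deg) = -0.7660, sin(140 deg) = 0.6428
  joint[2] = (1.7191, 9.7496) + 2.5 * (-0.7660, 0.6428) = (1.7191 + -1.9151, 9.7496 + 1.6070) = (-0.1960, 11.3566)
link 2: phi[2] = 80 + 60 + -50 = 90 deg
  cos(90 deg) = 0.0000, sin(90 deg) = 1.0000
  joint[3] = (-0.1960, 11.3566) + 5.8 * (0.0000, 1.0000) = (-0.1960 + 0.0000, 11.3566 + 5.8000) = (-0.1960, 17.1566)
End effector: (-0.1960, 17.1566)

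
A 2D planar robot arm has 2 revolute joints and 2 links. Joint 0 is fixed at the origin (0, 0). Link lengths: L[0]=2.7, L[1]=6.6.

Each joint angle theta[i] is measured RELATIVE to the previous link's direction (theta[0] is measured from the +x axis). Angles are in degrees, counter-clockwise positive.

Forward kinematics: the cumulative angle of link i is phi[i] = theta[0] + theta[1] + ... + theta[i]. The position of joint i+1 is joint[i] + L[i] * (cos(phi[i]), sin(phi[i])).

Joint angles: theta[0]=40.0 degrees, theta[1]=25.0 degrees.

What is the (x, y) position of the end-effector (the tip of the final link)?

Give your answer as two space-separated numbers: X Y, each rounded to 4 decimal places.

joint[0] = (0.0000, 0.0000)  (base)
link 0: phi[0] = 40 = 40 deg
  cos(40 deg) = 0.7660, sin(40 deg) = 0.6428
  joint[1] = (0.0000, 0.0000) + 2.7 * (0.7660, 0.6428) = (0.0000 + 2.0683, 0.0000 + 1.7355) = (2.0683, 1.7355)
link 1: phi[1] = 40 + 25 = 65 deg
  cos(65 deg) = 0.4226, sin(65 deg) = 0.9063
  joint[2] = (2.0683, 1.7355) + 6.6 * (0.4226, 0.9063) = (2.0683 + 2.7893, 1.7355 + 5.9816) = (4.8576, 7.7172)
End effector: (4.8576, 7.7172)

Answer: 4.8576 7.7172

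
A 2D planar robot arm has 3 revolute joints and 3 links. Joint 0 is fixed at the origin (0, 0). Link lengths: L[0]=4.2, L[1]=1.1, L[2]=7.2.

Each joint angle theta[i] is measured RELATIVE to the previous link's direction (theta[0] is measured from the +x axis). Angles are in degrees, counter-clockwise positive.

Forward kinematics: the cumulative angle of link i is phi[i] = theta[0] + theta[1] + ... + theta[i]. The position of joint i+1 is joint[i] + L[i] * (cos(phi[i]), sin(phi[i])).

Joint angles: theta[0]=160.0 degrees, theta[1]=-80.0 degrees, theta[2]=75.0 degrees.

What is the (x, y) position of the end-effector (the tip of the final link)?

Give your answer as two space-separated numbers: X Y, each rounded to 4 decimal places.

joint[0] = (0.0000, 0.0000)  (base)
link 0: phi[0] = 160 = 160 deg
  cos(160 deg) = -0.9397, sin(160 deg) = 0.3420
  joint[1] = (0.0000, 0.0000) + 4.2 * (-0.9397, 0.3420) = (0.0000 + -3.9467, 0.0000 + 1.4365) = (-3.9467, 1.4365)
link 1: phi[1] = 160 + -80 = 80 deg
  cos(80 deg) = 0.1736, sin(80 deg) = 0.9848
  joint[2] = (-3.9467, 1.4365) + 1.1 * (0.1736, 0.9848) = (-3.9467 + 0.1910, 1.4365 + 1.0833) = (-3.7557, 2.5198)
link 2: phi[2] = 160 + -80 + 75 = 155 deg
  cos(155 deg) = -0.9063, sin(155 deg) = 0.4226
  joint[3] = (-3.7557, 2.5198) + 7.2 * (-0.9063, 0.4226) = (-3.7557 + -6.5254, 2.5198 + 3.0429) = (-10.2811, 5.5626)
End effector: (-10.2811, 5.5626)

Answer: -10.2811 5.5626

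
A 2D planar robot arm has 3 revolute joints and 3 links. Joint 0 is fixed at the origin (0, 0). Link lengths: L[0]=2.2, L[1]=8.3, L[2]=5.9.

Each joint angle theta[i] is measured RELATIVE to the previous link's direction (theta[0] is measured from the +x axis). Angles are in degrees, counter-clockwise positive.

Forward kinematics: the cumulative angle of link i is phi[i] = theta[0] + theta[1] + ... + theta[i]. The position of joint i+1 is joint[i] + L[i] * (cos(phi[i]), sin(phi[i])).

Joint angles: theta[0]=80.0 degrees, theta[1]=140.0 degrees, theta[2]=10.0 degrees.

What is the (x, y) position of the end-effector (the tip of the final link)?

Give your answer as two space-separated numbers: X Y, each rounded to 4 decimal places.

joint[0] = (0.0000, 0.0000)  (base)
link 0: phi[0] = 80 = 80 deg
  cos(80 deg) = 0.1736, sin(80 deg) = 0.9848
  joint[1] = (0.0000, 0.0000) + 2.2 * (0.1736, 0.9848) = (0.0000 + 0.3820, 0.0000 + 2.1666) = (0.3820, 2.1666)
link 1: phi[1] = 80 + 140 = 220 deg
  cos(220 deg) = -0.7660, sin(220 deg) = -0.6428
  joint[2] = (0.3820, 2.1666) + 8.3 * (-0.7660, -0.6428) = (0.3820 + -6.3582, 2.1666 + -5.3351) = (-5.9761, -3.1686)
link 2: phi[2] = 80 + 140 + 10 = 230 deg
  cos(230 deg) = -0.6428, sin(230 deg) = -0.7660
  joint[3] = (-5.9761, -3.1686) + 5.9 * (-0.6428, -0.7660) = (-5.9761 + -3.7924, -3.1686 + -4.5197) = (-9.7686, -7.6882)
End effector: (-9.7686, -7.6882)

Answer: -9.7686 -7.6882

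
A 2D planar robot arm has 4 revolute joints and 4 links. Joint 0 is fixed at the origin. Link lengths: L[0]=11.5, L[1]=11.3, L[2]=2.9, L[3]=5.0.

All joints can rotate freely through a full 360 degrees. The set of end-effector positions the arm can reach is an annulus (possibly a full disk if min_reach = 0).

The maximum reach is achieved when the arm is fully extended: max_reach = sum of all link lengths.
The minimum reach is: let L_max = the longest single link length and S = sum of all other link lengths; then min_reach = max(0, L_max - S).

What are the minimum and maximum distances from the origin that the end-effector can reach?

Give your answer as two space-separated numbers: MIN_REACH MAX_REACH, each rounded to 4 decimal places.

Answer: 0.0000 30.7000

Derivation:
Link lengths: [11.5, 11.3, 2.9, 5.0]
max_reach = 11.5 + 11.3 + 2.9 + 5 = 30.7
L_max = max([11.5, 11.3, 2.9, 5.0]) = 11.5
S (sum of others) = 30.7 - 11.5 = 19.2
min_reach = max(0, 11.5 - 19.2) = max(0, -7.7) = 0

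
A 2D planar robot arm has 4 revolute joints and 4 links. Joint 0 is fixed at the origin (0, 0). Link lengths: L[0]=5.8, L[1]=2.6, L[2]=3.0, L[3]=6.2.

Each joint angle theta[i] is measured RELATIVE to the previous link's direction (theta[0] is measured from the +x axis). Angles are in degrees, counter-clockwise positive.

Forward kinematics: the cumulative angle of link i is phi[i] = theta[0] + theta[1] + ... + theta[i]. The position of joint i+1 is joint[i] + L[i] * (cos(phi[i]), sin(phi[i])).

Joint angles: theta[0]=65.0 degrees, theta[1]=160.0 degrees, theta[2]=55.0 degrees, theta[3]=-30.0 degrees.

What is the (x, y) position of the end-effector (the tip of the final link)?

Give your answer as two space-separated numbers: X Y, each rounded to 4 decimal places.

joint[0] = (0.0000, 0.0000)  (base)
link 0: phi[0] = 65 = 65 deg
  cos(65 deg) = 0.4226, sin(65 deg) = 0.9063
  joint[1] = (0.0000, 0.0000) + 5.8 * (0.4226, 0.9063) = (0.0000 + 2.4512, 0.0000 + 5.2566) = (2.4512, 5.2566)
link 1: phi[1] = 65 + 160 = 225 deg
  cos(225 deg) = -0.7071, sin(225 deg) = -0.7071
  joint[2] = (2.4512, 5.2566) + 2.6 * (-0.7071, -0.7071) = (2.4512 + -1.8385, 5.2566 + -1.8385) = (0.6127, 3.4181)
link 2: phi[2] = 65 + 160 + 55 = 280 deg
  cos(280 deg) = 0.1736, sin(280 deg) = -0.9848
  joint[3] = (0.6127, 3.4181) + 3 * (0.1736, -0.9848) = (0.6127 + 0.5209, 3.4181 + -2.9544) = (1.1337, 0.4637)
link 3: phi[3] = 65 + 160 + 55 + -30 = 250 deg
  cos(250 deg) = -0.3420, sin(250 deg) = -0.9397
  joint[4] = (1.1337, 0.4637) + 6.2 * (-0.3420, -0.9397) = (1.1337 + -2.1205, 0.4637 + -5.8261) = (-0.9869, -5.3624)
End effector: (-0.9869, -5.3624)

Answer: -0.9869 -5.3624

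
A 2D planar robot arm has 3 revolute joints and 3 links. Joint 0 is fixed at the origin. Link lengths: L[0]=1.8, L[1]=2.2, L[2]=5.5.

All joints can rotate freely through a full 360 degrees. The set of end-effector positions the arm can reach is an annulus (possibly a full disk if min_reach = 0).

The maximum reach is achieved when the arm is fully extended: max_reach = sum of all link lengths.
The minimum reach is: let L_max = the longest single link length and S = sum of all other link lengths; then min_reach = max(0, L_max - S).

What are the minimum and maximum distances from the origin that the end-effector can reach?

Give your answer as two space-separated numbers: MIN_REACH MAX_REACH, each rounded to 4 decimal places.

Answer: 1.5000 9.5000

Derivation:
Link lengths: [1.8, 2.2, 5.5]
max_reach = 1.8 + 2.2 + 5.5 = 9.5
L_max = max([1.8, 2.2, 5.5]) = 5.5
S (sum of others) = 9.5 - 5.5 = 4
min_reach = max(0, 5.5 - 4) = max(0, 1.5) = 1.5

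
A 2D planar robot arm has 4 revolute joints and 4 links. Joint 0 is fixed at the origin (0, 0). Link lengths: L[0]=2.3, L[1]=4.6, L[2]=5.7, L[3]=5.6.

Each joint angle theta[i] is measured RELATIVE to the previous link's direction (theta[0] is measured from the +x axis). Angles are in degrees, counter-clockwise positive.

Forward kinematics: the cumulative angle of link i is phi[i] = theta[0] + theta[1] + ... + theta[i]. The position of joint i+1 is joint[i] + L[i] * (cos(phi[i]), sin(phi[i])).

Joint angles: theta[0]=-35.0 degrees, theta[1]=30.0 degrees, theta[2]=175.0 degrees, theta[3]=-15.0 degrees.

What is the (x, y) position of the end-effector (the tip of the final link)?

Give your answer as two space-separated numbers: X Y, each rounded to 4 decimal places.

Answer: -4.2222 1.6363

Derivation:
joint[0] = (0.0000, 0.0000)  (base)
link 0: phi[0] = -35 = -35 deg
  cos(-35 deg) = 0.8192, sin(-35 deg) = -0.5736
  joint[1] = (0.0000, 0.0000) + 2.3 * (0.8192, -0.5736) = (0.0000 + 1.8840, 0.0000 + -1.3192) = (1.8840, -1.3192)
link 1: phi[1] = -35 + 30 = -5 deg
  cos(-5 deg) = 0.9962, sin(-5 deg) = -0.0872
  joint[2] = (1.8840, -1.3192) + 4.6 * (0.9962, -0.0872) = (1.8840 + 4.5825, -1.3192 + -0.4009) = (6.4665, -1.7201)
link 2: phi[2] = -35 + 30 + 175 = 170 deg
  cos(170 deg) = -0.9848, sin(170 deg) = 0.1736
  joint[3] = (6.4665, -1.7201) + 5.7 * (-0.9848, 0.1736) = (6.4665 + -5.6134, -1.7201 + 0.9898) = (0.8531, -0.7303)
link 3: phi[3] = -35 + 30 + 175 + -15 = 155 deg
  cos(155 deg) = -0.9063, sin(155 deg) = 0.4226
  joint[4] = (0.8531, -0.7303) + 5.6 * (-0.9063, 0.4226) = (0.8531 + -5.0753, -0.7303 + 2.3667) = (-4.2222, 1.6363)
End effector: (-4.2222, 1.6363)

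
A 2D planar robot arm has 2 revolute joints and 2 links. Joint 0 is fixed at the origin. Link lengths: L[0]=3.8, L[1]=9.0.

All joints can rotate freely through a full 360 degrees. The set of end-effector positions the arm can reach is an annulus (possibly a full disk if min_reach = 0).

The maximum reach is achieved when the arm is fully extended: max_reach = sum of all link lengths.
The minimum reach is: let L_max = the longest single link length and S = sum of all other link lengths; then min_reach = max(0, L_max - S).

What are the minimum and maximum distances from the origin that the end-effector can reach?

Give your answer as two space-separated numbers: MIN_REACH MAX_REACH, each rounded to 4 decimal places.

Link lengths: [3.8, 9.0]
max_reach = 3.8 + 9 = 12.8
L_max = max([3.8, 9.0]) = 9
S (sum of others) = 12.8 - 9 = 3.8
min_reach = max(0, 9 - 3.8) = max(0, 5.2) = 5.2

Answer: 5.2000 12.8000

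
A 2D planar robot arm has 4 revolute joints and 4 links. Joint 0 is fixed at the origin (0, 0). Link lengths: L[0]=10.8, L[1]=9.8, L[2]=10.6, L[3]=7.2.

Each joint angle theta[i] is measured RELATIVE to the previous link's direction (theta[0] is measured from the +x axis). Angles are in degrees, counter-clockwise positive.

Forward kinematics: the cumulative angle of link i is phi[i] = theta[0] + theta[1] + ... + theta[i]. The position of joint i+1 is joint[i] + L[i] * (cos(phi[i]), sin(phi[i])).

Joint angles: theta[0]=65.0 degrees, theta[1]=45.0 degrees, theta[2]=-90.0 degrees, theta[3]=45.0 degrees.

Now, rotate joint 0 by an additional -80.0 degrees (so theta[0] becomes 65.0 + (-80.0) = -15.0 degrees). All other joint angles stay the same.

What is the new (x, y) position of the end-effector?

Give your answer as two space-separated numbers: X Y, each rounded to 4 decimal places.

joint[0] = (0.0000, 0.0000)  (base)
link 0: phi[0] = -15 = -15 deg
  cos(-15 deg) = 0.9659, sin(-15 deg) = -0.2588
  joint[1] = (0.0000, 0.0000) + 10.8 * (0.9659, -0.2588) = (0.0000 + 10.4320, 0.0000 + -2.7952) = (10.4320, -2.7952)
link 1: phi[1] = -15 + 45 = 30 deg
  cos(30 deg) = 0.8660, sin(30 deg) = 0.5000
  joint[2] = (10.4320, -2.7952) + 9.8 * (0.8660, 0.5000) = (10.4320 + 8.4870, -2.7952 + 4.9000) = (18.9190, 2.1048)
link 2: phi[2] = -15 + 45 + -90 = -60 deg
  cos(-60 deg) = 0.5000, sin(-60 deg) = -0.8660
  joint[3] = (18.9190, 2.1048) + 10.6 * (0.5000, -0.8660) = (18.9190 + 5.3000, 2.1048 + -9.1799) = (24.2190, -7.0751)
link 3: phi[3] = -15 + 45 + -90 + 45 = -15 deg
  cos(-15 deg) = 0.9659, sin(-15 deg) = -0.2588
  joint[4] = (24.2190, -7.0751) + 7.2 * (0.9659, -0.2588) = (24.2190 + 6.9547, -7.0751 + -1.8635) = (31.1737, -8.9386)
End effector: (31.1737, -8.9386)

Answer: 31.1737 -8.9386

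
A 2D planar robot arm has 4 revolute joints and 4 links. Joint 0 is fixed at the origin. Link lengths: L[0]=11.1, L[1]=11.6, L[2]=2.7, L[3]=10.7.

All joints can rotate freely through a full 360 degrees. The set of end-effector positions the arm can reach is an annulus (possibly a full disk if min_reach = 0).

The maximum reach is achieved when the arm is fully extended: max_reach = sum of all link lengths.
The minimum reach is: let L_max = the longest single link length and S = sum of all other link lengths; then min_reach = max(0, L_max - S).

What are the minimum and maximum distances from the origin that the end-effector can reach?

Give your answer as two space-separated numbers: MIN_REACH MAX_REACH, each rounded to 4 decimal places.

Answer: 0.0000 36.1000

Derivation:
Link lengths: [11.1, 11.6, 2.7, 10.7]
max_reach = 11.1 + 11.6 + 2.7 + 10.7 = 36.1
L_max = max([11.1, 11.6, 2.7, 10.7]) = 11.6
S (sum of others) = 36.1 - 11.6 = 24.5
min_reach = max(0, 11.6 - 24.5) = max(0, -12.9) = 0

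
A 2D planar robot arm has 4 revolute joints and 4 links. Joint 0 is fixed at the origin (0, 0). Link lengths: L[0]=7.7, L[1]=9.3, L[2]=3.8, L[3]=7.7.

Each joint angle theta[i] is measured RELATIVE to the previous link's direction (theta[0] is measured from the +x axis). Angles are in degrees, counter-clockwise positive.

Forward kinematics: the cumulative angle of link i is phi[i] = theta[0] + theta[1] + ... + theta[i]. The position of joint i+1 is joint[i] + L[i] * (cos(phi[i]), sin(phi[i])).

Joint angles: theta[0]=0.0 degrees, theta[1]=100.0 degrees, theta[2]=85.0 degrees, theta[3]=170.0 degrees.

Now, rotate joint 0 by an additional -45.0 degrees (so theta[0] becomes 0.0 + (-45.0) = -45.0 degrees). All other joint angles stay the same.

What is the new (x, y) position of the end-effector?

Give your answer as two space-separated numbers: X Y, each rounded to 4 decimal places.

Answer: 12.8175 -1.2826

Derivation:
joint[0] = (0.0000, 0.0000)  (base)
link 0: phi[0] = -45 = -45 deg
  cos(-45 deg) = 0.7071, sin(-45 deg) = -0.7071
  joint[1] = (0.0000, 0.0000) + 7.7 * (0.7071, -0.7071) = (0.0000 + 5.4447, 0.0000 + -5.4447) = (5.4447, -5.4447)
link 1: phi[1] = -45 + 100 = 55 deg
  cos(55 deg) = 0.5736, sin(55 deg) = 0.8192
  joint[2] = (5.4447, -5.4447) + 9.3 * (0.5736, 0.8192) = (5.4447 + 5.3343, -5.4447 + 7.6181) = (10.7790, 2.1734)
link 2: phi[2] = -45 + 100 + 85 = 140 deg
  cos(140 deg) = -0.7660, sin(140 deg) = 0.6428
  joint[3] = (10.7790, 2.1734) + 3.8 * (-0.7660, 0.6428) = (10.7790 + -2.9110, 2.1734 + 2.4426) = (7.8680, 4.6160)
link 3: phi[3] = -45 + 100 + 85 + 170 = 310 deg
  cos(310 deg) = 0.6428, sin(310 deg) = -0.7660
  joint[4] = (7.8680, 4.6160) + 7.7 * (0.6428, -0.7660) = (7.8680 + 4.9495, 4.6160 + -5.8985) = (12.8175, -1.2826)
End effector: (12.8175, -1.2826)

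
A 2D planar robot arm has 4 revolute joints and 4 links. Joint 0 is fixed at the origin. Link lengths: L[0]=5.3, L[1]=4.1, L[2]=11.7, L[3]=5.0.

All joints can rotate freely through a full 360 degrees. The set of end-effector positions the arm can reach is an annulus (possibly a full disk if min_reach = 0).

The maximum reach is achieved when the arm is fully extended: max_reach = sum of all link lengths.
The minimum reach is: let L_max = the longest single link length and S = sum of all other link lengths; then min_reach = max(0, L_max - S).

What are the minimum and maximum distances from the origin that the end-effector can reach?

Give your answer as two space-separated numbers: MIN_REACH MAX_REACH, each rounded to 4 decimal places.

Answer: 0.0000 26.1000

Derivation:
Link lengths: [5.3, 4.1, 11.7, 5.0]
max_reach = 5.3 + 4.1 + 11.7 + 5 = 26.1
L_max = max([5.3, 4.1, 11.7, 5.0]) = 11.7
S (sum of others) = 26.1 - 11.7 = 14.4
min_reach = max(0, 11.7 - 14.4) = max(0, -2.7) = 0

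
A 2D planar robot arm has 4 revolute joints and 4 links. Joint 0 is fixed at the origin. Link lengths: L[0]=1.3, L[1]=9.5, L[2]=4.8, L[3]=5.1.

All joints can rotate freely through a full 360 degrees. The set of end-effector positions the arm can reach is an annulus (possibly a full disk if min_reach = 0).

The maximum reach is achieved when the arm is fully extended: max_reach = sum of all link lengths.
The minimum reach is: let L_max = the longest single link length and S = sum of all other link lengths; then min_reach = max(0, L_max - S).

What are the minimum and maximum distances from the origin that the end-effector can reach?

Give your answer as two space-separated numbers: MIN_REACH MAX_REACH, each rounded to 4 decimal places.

Answer: 0.0000 20.7000

Derivation:
Link lengths: [1.3, 9.5, 4.8, 5.1]
max_reach = 1.3 + 9.5 + 4.8 + 5.1 = 20.7
L_max = max([1.3, 9.5, 4.8, 5.1]) = 9.5
S (sum of others) = 20.7 - 9.5 = 11.2
min_reach = max(0, 9.5 - 11.2) = max(0, -1.7) = 0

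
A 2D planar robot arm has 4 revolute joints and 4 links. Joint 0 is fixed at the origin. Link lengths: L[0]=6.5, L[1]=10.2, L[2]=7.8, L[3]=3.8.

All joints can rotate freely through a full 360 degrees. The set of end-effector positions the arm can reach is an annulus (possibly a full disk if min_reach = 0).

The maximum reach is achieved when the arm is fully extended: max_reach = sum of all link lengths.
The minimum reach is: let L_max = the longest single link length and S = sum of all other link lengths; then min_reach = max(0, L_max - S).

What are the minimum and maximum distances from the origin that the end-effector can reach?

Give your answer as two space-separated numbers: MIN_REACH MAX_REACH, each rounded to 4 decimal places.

Answer: 0.0000 28.3000

Derivation:
Link lengths: [6.5, 10.2, 7.8, 3.8]
max_reach = 6.5 + 10.2 + 7.8 + 3.8 = 28.3
L_max = max([6.5, 10.2, 7.8, 3.8]) = 10.2
S (sum of others) = 28.3 - 10.2 = 18.1
min_reach = max(0, 10.2 - 18.1) = max(0, -7.9) = 0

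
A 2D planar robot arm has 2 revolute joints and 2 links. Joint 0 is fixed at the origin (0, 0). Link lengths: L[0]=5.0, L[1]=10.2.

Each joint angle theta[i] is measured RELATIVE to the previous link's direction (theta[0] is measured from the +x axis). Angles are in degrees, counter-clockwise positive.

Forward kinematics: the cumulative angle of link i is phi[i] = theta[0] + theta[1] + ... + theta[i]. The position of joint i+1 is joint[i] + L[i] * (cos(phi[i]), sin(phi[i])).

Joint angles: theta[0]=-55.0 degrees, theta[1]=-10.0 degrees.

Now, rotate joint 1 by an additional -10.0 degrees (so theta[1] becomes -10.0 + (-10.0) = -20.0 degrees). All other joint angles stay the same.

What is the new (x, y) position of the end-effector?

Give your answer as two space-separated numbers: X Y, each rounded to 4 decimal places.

Answer: 5.5078 -13.9482

Derivation:
joint[0] = (0.0000, 0.0000)  (base)
link 0: phi[0] = -55 = -55 deg
  cos(-55 deg) = 0.5736, sin(-55 deg) = -0.8192
  joint[1] = (0.0000, 0.0000) + 5 * (0.5736, -0.8192) = (0.0000 + 2.8679, 0.0000 + -4.0958) = (2.8679, -4.0958)
link 1: phi[1] = -55 + -20 = -75 deg
  cos(-75 deg) = 0.2588, sin(-75 deg) = -0.9659
  joint[2] = (2.8679, -4.0958) + 10.2 * (0.2588, -0.9659) = (2.8679 + 2.6400, -4.0958 + -9.8524) = (5.5078, -13.9482)
End effector: (5.5078, -13.9482)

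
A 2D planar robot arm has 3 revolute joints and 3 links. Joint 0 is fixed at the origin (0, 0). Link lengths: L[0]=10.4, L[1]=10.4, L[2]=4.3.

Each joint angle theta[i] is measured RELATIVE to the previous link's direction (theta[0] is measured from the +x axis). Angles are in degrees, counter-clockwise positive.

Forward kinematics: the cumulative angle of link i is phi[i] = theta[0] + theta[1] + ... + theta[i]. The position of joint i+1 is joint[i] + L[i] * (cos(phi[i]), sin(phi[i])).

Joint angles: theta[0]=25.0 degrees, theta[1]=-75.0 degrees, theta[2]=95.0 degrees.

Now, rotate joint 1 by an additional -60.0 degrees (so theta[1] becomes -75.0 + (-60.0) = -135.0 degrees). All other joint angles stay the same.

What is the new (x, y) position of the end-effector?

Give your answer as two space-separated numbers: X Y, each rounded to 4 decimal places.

joint[0] = (0.0000, 0.0000)  (base)
link 0: phi[0] = 25 = 25 deg
  cos(25 deg) = 0.9063, sin(25 deg) = 0.4226
  joint[1] = (0.0000, 0.0000) + 10.4 * (0.9063, 0.4226) = (0.0000 + 9.4256, 0.0000 + 4.3952) = (9.4256, 4.3952)
link 1: phi[1] = 25 + -135 = -110 deg
  cos(-110 deg) = -0.3420, sin(-110 deg) = -0.9397
  joint[2] = (9.4256, 4.3952) + 10.4 * (-0.3420, -0.9397) = (9.4256 + -3.5570, 4.3952 + -9.7728) = (5.8686, -5.3776)
link 2: phi[2] = 25 + -135 + 95 = -15 deg
  cos(-15 deg) = 0.9659, sin(-15 deg) = -0.2588
  joint[3] = (5.8686, -5.3776) + 4.3 * (0.9659, -0.2588) = (5.8686 + 4.1535, -5.3776 + -1.1129) = (10.0221, -6.4905)
End effector: (10.0221, -6.4905)

Answer: 10.0221 -6.4905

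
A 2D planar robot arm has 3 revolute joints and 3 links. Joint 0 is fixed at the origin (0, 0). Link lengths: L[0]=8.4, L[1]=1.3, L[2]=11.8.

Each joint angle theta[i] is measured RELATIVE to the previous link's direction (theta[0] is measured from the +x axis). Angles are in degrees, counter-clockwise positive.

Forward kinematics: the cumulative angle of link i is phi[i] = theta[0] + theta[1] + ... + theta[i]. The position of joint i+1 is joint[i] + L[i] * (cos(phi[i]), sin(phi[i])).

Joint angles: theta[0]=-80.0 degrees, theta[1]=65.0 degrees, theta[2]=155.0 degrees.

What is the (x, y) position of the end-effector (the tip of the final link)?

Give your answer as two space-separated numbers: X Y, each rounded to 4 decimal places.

Answer: -6.3250 -1.0240

Derivation:
joint[0] = (0.0000, 0.0000)  (base)
link 0: phi[0] = -80 = -80 deg
  cos(-80 deg) = 0.1736, sin(-80 deg) = -0.9848
  joint[1] = (0.0000, 0.0000) + 8.4 * (0.1736, -0.9848) = (0.0000 + 1.4586, 0.0000 + -8.2724) = (1.4586, -8.2724)
link 1: phi[1] = -80 + 65 = -15 deg
  cos(-15 deg) = 0.9659, sin(-15 deg) = -0.2588
  joint[2] = (1.4586, -8.2724) + 1.3 * (0.9659, -0.2588) = (1.4586 + 1.2557, -8.2724 + -0.3365) = (2.7143, -8.6088)
link 2: phi[2] = -80 + 65 + 155 = 140 deg
  cos(140 deg) = -0.7660, sin(140 deg) = 0.6428
  joint[3] = (2.7143, -8.6088) + 11.8 * (-0.7660, 0.6428) = (2.7143 + -9.0393, -8.6088 + 7.5849) = (-6.3250, -1.0240)
End effector: (-6.3250, -1.0240)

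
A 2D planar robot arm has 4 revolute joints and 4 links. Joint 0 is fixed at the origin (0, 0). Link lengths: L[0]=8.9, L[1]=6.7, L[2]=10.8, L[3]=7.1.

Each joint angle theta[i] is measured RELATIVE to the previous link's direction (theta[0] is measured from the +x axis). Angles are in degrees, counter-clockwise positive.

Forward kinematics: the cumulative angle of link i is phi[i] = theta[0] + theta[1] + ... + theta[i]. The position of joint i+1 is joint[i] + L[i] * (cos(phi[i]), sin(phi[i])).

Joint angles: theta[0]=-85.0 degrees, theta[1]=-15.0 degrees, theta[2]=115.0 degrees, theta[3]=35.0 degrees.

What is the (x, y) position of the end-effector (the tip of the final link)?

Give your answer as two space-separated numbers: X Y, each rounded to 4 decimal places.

joint[0] = (0.0000, 0.0000)  (base)
link 0: phi[0] = -85 = -85 deg
  cos(-85 deg) = 0.0872, sin(-85 deg) = -0.9962
  joint[1] = (0.0000, 0.0000) + 8.9 * (0.0872, -0.9962) = (0.0000 + 0.7757, 0.0000 + -8.8661) = (0.7757, -8.8661)
link 1: phi[1] = -85 + -15 = -100 deg
  cos(-100 deg) = -0.1736, sin(-100 deg) = -0.9848
  joint[2] = (0.7757, -8.8661) + 6.7 * (-0.1736, -0.9848) = (0.7757 + -1.1634, -8.8661 + -6.5982) = (-0.3878, -15.4643)
link 2: phi[2] = -85 + -15 + 115 = 15 deg
  cos(15 deg) = 0.9659, sin(15 deg) = 0.2588
  joint[3] = (-0.3878, -15.4643) + 10.8 * (0.9659, 0.2588) = (-0.3878 + 10.4320, -15.4643 + 2.7952) = (10.0442, -12.6691)
link 3: phi[3] = -85 + -15 + 115 + 35 = 50 deg
  cos(50 deg) = 0.6428, sin(50 deg) = 0.7660
  joint[4] = (10.0442, -12.6691) + 7.1 * (0.6428, 0.7660) = (10.0442 + 4.5638, -12.6691 + 5.4389) = (14.6080, -7.2302)
End effector: (14.6080, -7.2302)

Answer: 14.6080 -7.2302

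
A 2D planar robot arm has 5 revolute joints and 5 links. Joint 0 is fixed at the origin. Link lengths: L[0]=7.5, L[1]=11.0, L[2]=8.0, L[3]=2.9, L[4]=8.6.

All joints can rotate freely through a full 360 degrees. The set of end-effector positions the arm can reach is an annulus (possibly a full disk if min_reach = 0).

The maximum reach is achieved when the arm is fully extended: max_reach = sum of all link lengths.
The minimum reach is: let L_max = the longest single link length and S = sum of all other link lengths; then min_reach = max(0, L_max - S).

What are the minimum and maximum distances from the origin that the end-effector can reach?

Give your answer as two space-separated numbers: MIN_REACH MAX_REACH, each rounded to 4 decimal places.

Link lengths: [7.5, 11.0, 8.0, 2.9, 8.6]
max_reach = 7.5 + 11 + 8 + 2.9 + 8.6 = 38
L_max = max([7.5, 11.0, 8.0, 2.9, 8.6]) = 11
S (sum of others) = 38 - 11 = 27
min_reach = max(0, 11 - 27) = max(0, -16) = 0

Answer: 0.0000 38.0000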